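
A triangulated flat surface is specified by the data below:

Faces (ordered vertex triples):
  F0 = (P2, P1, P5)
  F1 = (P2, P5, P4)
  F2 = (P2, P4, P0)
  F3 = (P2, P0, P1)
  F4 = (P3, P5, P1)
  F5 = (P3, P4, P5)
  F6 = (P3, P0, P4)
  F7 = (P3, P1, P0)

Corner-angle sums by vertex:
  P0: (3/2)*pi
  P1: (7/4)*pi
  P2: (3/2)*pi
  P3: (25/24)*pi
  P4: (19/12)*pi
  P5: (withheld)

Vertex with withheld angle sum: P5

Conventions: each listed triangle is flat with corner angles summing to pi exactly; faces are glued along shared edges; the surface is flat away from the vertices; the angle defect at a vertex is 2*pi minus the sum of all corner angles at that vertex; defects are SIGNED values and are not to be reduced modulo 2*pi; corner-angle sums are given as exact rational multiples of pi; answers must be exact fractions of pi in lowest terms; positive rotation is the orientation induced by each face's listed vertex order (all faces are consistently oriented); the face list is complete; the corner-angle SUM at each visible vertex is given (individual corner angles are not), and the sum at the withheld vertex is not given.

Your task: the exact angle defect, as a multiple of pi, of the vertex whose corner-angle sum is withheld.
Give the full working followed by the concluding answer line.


V = 6, E = 12, F = 8; chi = V - E + F = 2
Gauss-Bonnet: total defect = 2*pi*chi = 4*pi; visible defects sum to (21/8)*pi

Answer: defect(P5) = (11/8)*pi


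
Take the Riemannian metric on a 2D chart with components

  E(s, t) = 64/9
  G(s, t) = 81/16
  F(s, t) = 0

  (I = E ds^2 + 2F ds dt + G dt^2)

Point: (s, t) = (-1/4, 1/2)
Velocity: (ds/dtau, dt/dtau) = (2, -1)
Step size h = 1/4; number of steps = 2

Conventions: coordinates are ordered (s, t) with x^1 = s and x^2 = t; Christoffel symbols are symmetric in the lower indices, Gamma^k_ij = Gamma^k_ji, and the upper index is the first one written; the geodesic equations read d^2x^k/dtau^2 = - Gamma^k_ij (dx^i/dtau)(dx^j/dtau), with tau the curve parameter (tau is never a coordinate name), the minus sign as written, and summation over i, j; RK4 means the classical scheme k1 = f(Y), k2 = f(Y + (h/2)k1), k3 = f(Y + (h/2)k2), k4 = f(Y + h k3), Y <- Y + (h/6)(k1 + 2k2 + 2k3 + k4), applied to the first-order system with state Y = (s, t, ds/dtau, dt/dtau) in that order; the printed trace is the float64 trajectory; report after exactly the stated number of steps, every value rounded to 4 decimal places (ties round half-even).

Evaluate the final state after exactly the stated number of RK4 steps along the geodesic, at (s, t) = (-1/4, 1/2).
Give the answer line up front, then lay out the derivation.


Answer: s = 0.7500, t = 0.0000, ds/dtau = 2.0000, dt/dtau = -1.0000

f(Y) = (ds/dtau, dt/dtau, -Gamma^s_ij Y'^i Y'^j, -Gamma^t_ij Y'^i Y'^j) with the Gammas evaluated at the stage position; h = 0.250000; intermediate values shown to 6 dp
step 0: s = -0.2500, t = 0.5000, ds/dtau = 2.0000, dt/dtau = -1.0000
step 1:
  k1: at (s, t) = (-0.250000, 0.500000), (ds/dtau, dt/dtau) = (2.000000, -1.000000); Gamma_sss = 0.000000, Gamma_sst = 0.000000, Gamma_stt = 0.000000, Gamma_tss = 0.000000, Gamma_tst = 0.000000, Gamma_ttt = 0.000000; k1 = (2.000000, -1.000000, 0.000000, 0.000000)
  k2: at (s, t) = (0.000000, 0.375000), (ds/dtau, dt/dtau) = (2.000000, -1.000000); Gamma_sss = 0.000000, Gamma_sst = 0.000000, Gamma_stt = 0.000000, Gamma_tss = 0.000000, Gamma_tst = 0.000000, Gamma_ttt = 0.000000; k2 = (2.000000, -1.000000, 0.000000, 0.000000)
  k3: at (s, t) = (0.000000, 0.375000), (ds/dtau, dt/dtau) = (2.000000, -1.000000); Gamma_sss = 0.000000, Gamma_sst = 0.000000, Gamma_stt = 0.000000, Gamma_tss = 0.000000, Gamma_tst = 0.000000, Gamma_ttt = 0.000000; k3 = (2.000000, -1.000000, 0.000000, 0.000000)
  k4: at (s, t) = (0.250000, 0.250000), (ds/dtau, dt/dtau) = (2.000000, -1.000000); Gamma_sss = 0.000000, Gamma_sst = 0.000000, Gamma_stt = 0.000000, Gamma_tss = 0.000000, Gamma_tst = 0.000000, Gamma_ttt = 0.000000; k4 = (2.000000, -1.000000, 0.000000, 0.000000)
  Y <- Y + (h/6)(k1 + 2k2 + 2k3 + k4): s = 0.2500, t = 0.2500, ds/dtau = 2.0000, dt/dtau = -1.0000
step 2:
  k1: at (s, t) = (0.250000, 0.250000), (ds/dtau, dt/dtau) = (2.000000, -1.000000); Gamma_sss = 0.000000, Gamma_sst = 0.000000, Gamma_stt = 0.000000, Gamma_tss = 0.000000, Gamma_tst = 0.000000, Gamma_ttt = 0.000000; k1 = (2.000000, -1.000000, 0.000000, 0.000000)
  k2: at (s, t) = (0.500000, 0.125000), (ds/dtau, dt/dtau) = (2.000000, -1.000000); Gamma_sss = 0.000000, Gamma_sst = 0.000000, Gamma_stt = 0.000000, Gamma_tss = 0.000000, Gamma_tst = 0.000000, Gamma_ttt = 0.000000; k2 = (2.000000, -1.000000, 0.000000, 0.000000)
  k3: at (s, t) = (0.500000, 0.125000), (ds/dtau, dt/dtau) = (2.000000, -1.000000); Gamma_sss = 0.000000, Gamma_sst = 0.000000, Gamma_stt = 0.000000, Gamma_tss = 0.000000, Gamma_tst = 0.000000, Gamma_ttt = 0.000000; k3 = (2.000000, -1.000000, 0.000000, 0.000000)
  k4: at (s, t) = (0.750000, 0.000000), (ds/dtau, dt/dtau) = (2.000000, -1.000000); Gamma_sss = 0.000000, Gamma_sst = 0.000000, Gamma_stt = 0.000000, Gamma_tss = 0.000000, Gamma_tst = 0.000000, Gamma_ttt = 0.000000; k4 = (2.000000, -1.000000, 0.000000, 0.000000)
  Y <- Y + (h/6)(k1 + 2k2 + 2k3 + k4): s = 0.7500, t = 0.0000, ds/dtau = 2.0000, dt/dtau = -1.0000


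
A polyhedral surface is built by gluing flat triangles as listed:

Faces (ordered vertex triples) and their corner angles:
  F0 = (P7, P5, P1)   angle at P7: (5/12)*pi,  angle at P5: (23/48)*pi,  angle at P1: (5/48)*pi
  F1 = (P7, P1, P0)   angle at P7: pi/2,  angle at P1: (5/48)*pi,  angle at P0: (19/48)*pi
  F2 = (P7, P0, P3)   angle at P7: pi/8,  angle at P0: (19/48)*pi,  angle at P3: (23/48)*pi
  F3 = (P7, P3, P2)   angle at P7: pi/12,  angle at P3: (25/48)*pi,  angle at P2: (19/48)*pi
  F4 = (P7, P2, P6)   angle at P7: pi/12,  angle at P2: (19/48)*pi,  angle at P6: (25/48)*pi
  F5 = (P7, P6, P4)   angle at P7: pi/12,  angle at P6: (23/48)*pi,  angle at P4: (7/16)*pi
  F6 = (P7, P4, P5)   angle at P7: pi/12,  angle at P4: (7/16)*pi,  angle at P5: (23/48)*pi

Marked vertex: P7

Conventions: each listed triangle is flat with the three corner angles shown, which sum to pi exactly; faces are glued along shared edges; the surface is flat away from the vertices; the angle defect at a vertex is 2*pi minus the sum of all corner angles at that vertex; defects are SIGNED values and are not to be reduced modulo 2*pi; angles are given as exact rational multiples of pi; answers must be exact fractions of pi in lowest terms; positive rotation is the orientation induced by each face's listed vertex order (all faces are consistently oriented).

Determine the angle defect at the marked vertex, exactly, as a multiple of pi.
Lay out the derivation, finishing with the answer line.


Sum of corner angles at P7: (11/8)*pi
defect = 2*pi - (11/8)*pi

Answer: defect(P7) = (5/8)*pi


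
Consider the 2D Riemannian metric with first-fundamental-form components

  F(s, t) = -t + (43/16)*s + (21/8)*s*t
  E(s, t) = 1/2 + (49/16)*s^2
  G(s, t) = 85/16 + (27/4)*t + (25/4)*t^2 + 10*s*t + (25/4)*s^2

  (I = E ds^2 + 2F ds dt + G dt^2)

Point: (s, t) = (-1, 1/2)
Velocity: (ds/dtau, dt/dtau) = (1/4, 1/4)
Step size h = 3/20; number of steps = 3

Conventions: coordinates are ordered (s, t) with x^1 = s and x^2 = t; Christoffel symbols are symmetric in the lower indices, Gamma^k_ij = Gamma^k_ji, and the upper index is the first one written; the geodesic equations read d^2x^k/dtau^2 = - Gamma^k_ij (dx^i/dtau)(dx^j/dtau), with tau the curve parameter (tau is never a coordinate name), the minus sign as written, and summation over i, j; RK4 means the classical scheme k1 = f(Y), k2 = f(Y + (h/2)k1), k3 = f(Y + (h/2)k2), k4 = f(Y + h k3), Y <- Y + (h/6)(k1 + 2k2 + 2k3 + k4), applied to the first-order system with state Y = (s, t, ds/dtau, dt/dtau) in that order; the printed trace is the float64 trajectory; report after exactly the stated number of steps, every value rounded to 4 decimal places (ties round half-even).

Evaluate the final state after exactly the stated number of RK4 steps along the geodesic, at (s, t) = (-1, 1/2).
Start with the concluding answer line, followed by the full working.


Answer: s = -0.8715, t = 0.6190, ds/dtau = 0.3289, dt/dtau = 0.2795

f(Y) = (ds/dtau, dt/dtau, -Gamma^s_ij Y'^i Y'^j, -Gamma^t_ij Y'^i Y'^j) with the Gammas evaluated at the stage position; h = 0.150000; intermediate values shown to 6 dp
step 0: s = -1.0000, t = 0.5000, ds/dtau = 0.2500, dt/dtau = 0.2500
step 1:
  k1: at (s, t) = (-1.000000, 0.500000), (ds/dtau, dt/dtau) = (0.250000, 0.250000); Gamma_sss = -0.831071, Gamma_sst = -0.814480, Gamma_stt = 0.395173, Gamma_tss = 0.022624, Gamma_tst = -0.644796, Gamma_ttt = 0.285068; k1 = (0.250000, 0.250000, 0.129054, 0.061369)
  k2: at (s, t) = (-0.981250, 0.518750), (ds/dtau, dt/dtau) = (0.259679, 0.254603); Gamma_sss = -0.839793, Gamma_sst = -0.827216, Gamma_stt = 0.378086, Gamma_tss = 0.024233, Gamma_tst = -0.635088, Gamma_ttt = 0.298447; k2 = (0.259679, 0.254603, 0.141504, 0.062997)
  k3: at (s, t) = (-0.980524, 0.519095), (ds/dtau, dt/dtau) = (0.260613, 0.254725); Gamma_sss = -0.840104, Gamma_sst = -0.827509, Gamma_stt = 0.377650, Gamma_tss = 0.024324, Gamma_tst = -0.634751, Gamma_ttt = 0.298829; k3 = (0.260613, 0.254725, 0.142423, 0.063234)
  k4: at (s, t) = (-0.960908, 0.538209), (ds/dtau, dt/dtau) = (0.271363, 0.259485); Gamma_sss = -0.848928, Gamma_sst = -0.837099, Gamma_stt = 0.355456, Gamma_tss = 0.026298, Gamma_tst = -0.622045, Gamma_ttt = 0.310529; k4 = (0.271363, 0.259485, 0.156468, 0.064757)
  Y <- Y + (h/6)(k1 + 2k2 + 2k3 + k4): s = -0.9610, t = 0.5382, ds/dtau = 0.2713, dt/dtau = 0.2595
step 2:
  k1: at (s, t) = (-0.960951, 0.538204), (ds/dtau, dt/dtau) = (0.271334, 0.259465); Gamma_sss = -0.848911, Gamma_sst = -0.837093, Gamma_stt = 0.355477, Gamma_tss = 0.026291, Gamma_tst = -0.622065, Gamma_ttt = 0.310513; k1 = (0.271334, 0.259465, 0.156433, 0.064749)
  k2: at (s, t) = (-0.940601, 0.557663), (ds/dtau, dt/dtau) = (0.283067, 0.264321); Gamma_sss = -0.857661, Gamma_sst = -0.842527, Gamma_stt = 0.326657, Gamma_tss = 0.028670, Gamma_tst = -0.605964, Gamma_ttt = 0.319789; k2 = (0.283067, 0.264321, 0.171976, 0.066038)
  k3: at (s, t) = (-0.939721, 0.558028), (ds/dtau, dt/dtau) = (0.284233, 0.264418); Gamma_sss = -0.858000, Gamma_sst = -0.842568, Gamma_stt = 0.325753, Gamma_tss = 0.028812, Gamma_tst = -0.605361, Gamma_ttt = 0.320063; k3 = (0.284233, 0.264418, 0.173189, 0.066288)
  k4: at (s, t) = (-0.918316, 0.577866), (ds/dtau, dt/dtau) = (0.297313, 0.269408); Gamma_sss = -0.866588, Gamma_sst = -0.842303, Gamma_stt = 0.287521, Gamma_tss = 0.031761, Gamma_tst = -0.584951, Gamma_ttt = 0.325931; k4 = (0.297313, 0.269408, 0.190668, 0.067244)
  Y <- Y + (h/6)(k1 + 2k2 + 2k3 + k4): s = -0.9184, t = 0.5779, ds/dtau = 0.2973, dt/dtau = 0.2694
step 3:
  k1: at (s, t) = (-0.918370, 0.577862), (ds/dtau, dt/dtau) = (0.297270, 0.269381); Gamma_sss = -0.866571, Gamma_sst = -0.842314, Gamma_stt = 0.287573, Gamma_tss = 0.031750, Gamma_tst = -0.584988, Gamma_ttt = 0.325922; k1 = (0.297270, 0.269381, 0.190614, 0.067234)
  k2: at (s, t) = (-0.896075, 0.598066), (ds/dtau, dt/dtau) = (0.311566, 0.274423); Gamma_sss = -0.874714, Gamma_sst = -0.834844, Gamma_stt = 0.237261, Gamma_tss = 0.035332, Gamma_tst = -0.559781, Gamma_ttt = 0.327240; k2 = (0.311566, 0.274423, 0.209804, 0.067650)
  k3: at (s, t) = (-0.895003, 0.598444), (ds/dtau, dt/dtau) = (0.313005, 0.274455); Gamma_sss = -0.875046, Gamma_sst = -0.834356, Gamma_stt = 0.235400, Gamma_tss = 0.035558, Gamma_tst = -0.558759, Gamma_ttt = 0.327232; k3 = (0.313005, 0.274455, 0.211351, 0.067869)
  k4: at (s, t) = (-0.871419, 0.619030), (ds/dtau, dt/dtau) = (0.328973, 0.279561); Gamma_sss = -0.882475, Gamma_sst = -0.817099, Gamma_stt = 0.167872, Gamma_tss = 0.040033, Gamma_tst = -0.527480, Gamma_ttt = 0.322275; k4 = (0.328973, 0.279561, 0.232678, 0.067503)
  Y <- Y + (h/6)(k1 + 2k2 + 2k3 + k4): s = -0.8715, t = 0.6190, ds/dtau = 0.3289, dt/dtau = 0.2795


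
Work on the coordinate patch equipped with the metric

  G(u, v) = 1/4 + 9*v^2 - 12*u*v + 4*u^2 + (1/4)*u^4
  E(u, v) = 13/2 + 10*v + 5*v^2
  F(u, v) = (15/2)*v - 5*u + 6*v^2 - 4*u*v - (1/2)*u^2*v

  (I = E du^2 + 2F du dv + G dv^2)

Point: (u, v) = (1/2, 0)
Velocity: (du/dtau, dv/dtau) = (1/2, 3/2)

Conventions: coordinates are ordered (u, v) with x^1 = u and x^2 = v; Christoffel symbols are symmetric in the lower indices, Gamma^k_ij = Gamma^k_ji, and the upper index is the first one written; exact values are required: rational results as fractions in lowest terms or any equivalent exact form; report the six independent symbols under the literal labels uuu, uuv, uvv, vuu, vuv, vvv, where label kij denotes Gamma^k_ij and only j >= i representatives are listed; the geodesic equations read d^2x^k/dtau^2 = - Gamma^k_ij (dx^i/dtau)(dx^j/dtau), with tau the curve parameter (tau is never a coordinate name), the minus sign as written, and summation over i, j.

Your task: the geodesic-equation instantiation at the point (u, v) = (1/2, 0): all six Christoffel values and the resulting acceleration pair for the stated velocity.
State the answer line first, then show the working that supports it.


Answer: Gamma_uuu = -3200/253, Gamma_uuv = 1470/253, Gamma_uvv = -3387/2024, Gamma_vuu = -8320/253, Gamma_vuv = 3316/253, Gamma_vvv = -1436/253; accelerations (d^2u/dtau^2, d^2v/dtau^2) = (-14477/8096, 337/253)

E = 13/2, F = -5/2, G = 81/64 at the point
E_u = 0, E_v = 10, F_u = -5, F_v = 43/8, G_u = 33/8, G_v = -6
EG - F^2 = 253/128;  g^inv = (128/253) * [[81/64, 5/2], [5/2, 13/2]]
first-kind symbols [ij,l] = (1/2)(d_i g_jl + d_j g_il - d_l g_ij): [uu,u] = E_u/2 = 0, [uu,v] = F_u - E_v/2 = -10, [uv,u] = E_v/2 = 5, [uv,v] = G_u/2 = 33/16, [vv,u] = F_v - G_u/2 = 53/16, [vv,v] = G_v/2 = -3
Gamma^u_ij = (G*[ij,u] - F*[ij,v])/(EG - F^2), Gamma^v_ij = (E*[ij,v] - F*[ij,u])/(EG - F^2)
Gamma_uuu = -3200/253, Gamma_uuv = 1470/253, Gamma_uvv = -3387/2024, Gamma_vuu = -8320/253, Gamma_vuv = 3316/253, Gamma_vvv = -1436/253
d^2u/dtau^2 = -(Gamma_uuu*(1/2)^2 + 2*Gamma_uuv*(1/2)*(3/2) + Gamma_uvv*(3/2)^2) = -14477/8096
d^2v/dtau^2 = -(Gamma_vuu*(1/2)^2 + 2*Gamma_vuv*(1/2)*(3/2) + Gamma_vvv*(3/2)^2) = 337/253


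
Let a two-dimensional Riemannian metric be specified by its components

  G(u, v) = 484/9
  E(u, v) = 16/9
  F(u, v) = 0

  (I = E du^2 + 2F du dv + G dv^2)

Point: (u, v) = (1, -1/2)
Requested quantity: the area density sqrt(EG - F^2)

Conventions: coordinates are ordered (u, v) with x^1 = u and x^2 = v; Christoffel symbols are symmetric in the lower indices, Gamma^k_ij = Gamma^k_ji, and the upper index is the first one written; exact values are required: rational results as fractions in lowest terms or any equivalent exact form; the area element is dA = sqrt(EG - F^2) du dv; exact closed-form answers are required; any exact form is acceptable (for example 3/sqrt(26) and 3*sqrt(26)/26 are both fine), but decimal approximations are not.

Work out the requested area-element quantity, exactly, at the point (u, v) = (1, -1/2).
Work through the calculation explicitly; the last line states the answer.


E = 16/9, F = 0, G = 484/9; EG - F^2 = 7744/81

Answer: sqrt(EG - F^2) = 88/9


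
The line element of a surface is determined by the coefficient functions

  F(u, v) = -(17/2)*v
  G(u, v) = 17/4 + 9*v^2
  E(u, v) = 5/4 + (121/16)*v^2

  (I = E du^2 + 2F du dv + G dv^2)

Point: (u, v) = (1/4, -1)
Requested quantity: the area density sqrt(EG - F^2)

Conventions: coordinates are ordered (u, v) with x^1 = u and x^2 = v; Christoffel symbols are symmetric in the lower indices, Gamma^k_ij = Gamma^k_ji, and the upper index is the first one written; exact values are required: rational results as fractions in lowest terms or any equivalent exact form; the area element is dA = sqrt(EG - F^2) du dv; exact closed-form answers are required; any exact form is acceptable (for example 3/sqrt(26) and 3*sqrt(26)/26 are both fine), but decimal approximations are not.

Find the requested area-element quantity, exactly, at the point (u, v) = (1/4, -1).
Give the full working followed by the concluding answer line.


E = 141/16, F = 17/2, G = 53/4; EG - F^2 = 2849/64

Answer: sqrt(EG - F^2) = sqrt(2849)/8


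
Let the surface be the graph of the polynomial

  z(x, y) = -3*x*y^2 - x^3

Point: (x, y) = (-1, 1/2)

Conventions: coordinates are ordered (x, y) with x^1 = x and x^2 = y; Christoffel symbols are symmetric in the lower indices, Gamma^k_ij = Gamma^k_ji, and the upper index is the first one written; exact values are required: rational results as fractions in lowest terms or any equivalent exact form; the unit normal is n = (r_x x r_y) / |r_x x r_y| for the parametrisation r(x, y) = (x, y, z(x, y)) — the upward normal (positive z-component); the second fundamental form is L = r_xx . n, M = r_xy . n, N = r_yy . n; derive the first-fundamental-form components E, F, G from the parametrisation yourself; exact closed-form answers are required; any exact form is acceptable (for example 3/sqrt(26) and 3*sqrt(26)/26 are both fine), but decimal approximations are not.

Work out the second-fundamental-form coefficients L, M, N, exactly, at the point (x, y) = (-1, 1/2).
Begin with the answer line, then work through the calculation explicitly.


Answer: L = 24*sqrt(385)/385, M = -12*sqrt(385)/385, N = 24*sqrt(385)/385

z_x = -15/4, z_y = 3, z_xx = 6, z_xy = -3, z_yy = 6
E = 241/16, F = -45/4, G = 10; answer radicand W^2 = 385/16
unnormalised second-form numerators: l = 6, m = -3, n = 6; L = l/sqrt(385/16), and similarly M = m/sqrt(W^2), N = n/sqrt(W^2)


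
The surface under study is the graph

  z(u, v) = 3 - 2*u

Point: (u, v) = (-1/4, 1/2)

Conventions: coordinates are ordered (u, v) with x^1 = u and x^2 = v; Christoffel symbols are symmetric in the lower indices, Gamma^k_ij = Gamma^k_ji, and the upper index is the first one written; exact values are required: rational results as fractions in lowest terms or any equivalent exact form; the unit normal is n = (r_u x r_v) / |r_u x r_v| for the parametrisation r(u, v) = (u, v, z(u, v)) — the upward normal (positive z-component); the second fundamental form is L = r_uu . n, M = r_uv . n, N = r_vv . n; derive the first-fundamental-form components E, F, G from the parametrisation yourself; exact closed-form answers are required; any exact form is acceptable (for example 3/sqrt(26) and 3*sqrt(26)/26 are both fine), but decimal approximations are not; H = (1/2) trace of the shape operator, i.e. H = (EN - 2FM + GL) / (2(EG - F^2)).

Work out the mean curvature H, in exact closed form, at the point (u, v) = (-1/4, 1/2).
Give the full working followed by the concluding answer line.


z_u = -2, z_v = 0, z_uu = 0, z_uv = 0, z_vv = 0
E = 5, F = 0, G = 1; answer radicand W^2 = 5
unnormalised second-form numerators: l = 0, m = 0, n = 0; L = l/sqrt(5), and similarly M = m/sqrt(W^2), N = n/sqrt(W^2)
H = (E*n - 2*F*m + G*l) / (2*(EG - F^2)*sqrt(W^2)); E*n - 2*F*m + G*l = 0, EG - F^2 = 5, so H = (0)/sqrt(5)

Answer: H = 0


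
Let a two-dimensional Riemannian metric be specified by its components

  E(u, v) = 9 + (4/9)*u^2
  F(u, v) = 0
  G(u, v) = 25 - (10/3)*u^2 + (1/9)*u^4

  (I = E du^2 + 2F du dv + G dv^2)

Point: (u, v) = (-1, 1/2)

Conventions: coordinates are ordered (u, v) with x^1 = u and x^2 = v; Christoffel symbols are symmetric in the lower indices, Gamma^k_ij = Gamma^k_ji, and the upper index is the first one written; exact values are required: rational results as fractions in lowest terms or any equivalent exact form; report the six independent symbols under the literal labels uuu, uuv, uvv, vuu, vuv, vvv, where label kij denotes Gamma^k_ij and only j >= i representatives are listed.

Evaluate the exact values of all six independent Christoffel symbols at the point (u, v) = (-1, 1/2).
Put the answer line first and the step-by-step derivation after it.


Answer: Gamma_uuu = -4/85, Gamma_uuv = 0, Gamma_uvv = -28/85, Gamma_vuu = 0, Gamma_vuv = 1/7, Gamma_vvv = 0

E = 85/9, F = 0, G = 196/9 at the point
E_u = -8/9, E_v = 0, F_u = 0, F_v = 0, G_u = 56/9, G_v = 0
EG - F^2 = 16660/81;  g^inv = (81/16660) * [[196/9, 0], [0, 85/9]]
first-kind symbols [ij,l] = (1/2)(d_i g_jl + d_j g_il - d_l g_ij): [uu,u] = E_u/2 = -4/9, [uu,v] = F_u - E_v/2 = 0, [uv,u] = E_v/2 = 0, [uv,v] = G_u/2 = 28/9, [vv,u] = F_v - G_u/2 = -28/9, [vv,v] = G_v/2 = 0
Gamma^u_ij = (G*[ij,u] - F*[ij,v])/(EG - F^2), Gamma^v_ij = (E*[ij,v] - F*[ij,u])/(EG - F^2)


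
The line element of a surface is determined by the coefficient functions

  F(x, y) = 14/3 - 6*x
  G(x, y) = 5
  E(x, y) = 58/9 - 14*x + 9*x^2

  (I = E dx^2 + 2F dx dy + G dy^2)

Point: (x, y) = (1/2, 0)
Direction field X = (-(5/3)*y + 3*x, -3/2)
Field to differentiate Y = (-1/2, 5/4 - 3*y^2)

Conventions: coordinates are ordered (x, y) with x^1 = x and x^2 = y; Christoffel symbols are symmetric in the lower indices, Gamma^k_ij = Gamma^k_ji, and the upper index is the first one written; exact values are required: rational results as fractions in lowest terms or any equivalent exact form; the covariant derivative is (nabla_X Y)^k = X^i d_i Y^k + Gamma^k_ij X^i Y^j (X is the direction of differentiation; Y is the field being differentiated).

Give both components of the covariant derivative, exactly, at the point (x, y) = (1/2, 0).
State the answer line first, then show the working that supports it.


Answer: (nabla_X Y)^x = 27/82, (nabla_X Y)^y = 162/205

E = 61/36, F = 5/3, G = 5 at the point
E_x = -5, E_y = 0, F_x = -6, F_y = 0, G_x = 0, G_y = 0
EG - F^2 = 205/36;  g^inv = (36/205) * [[5, -5/3], [-5/3, 61/36]]
first-kind symbols [ij,l] = (1/2)(d_i g_jl + d_j g_il - d_l g_ij): [xx,x] = E_x/2 = -5/2, [xx,y] = F_x - E_y/2 = -6, [xy,x] = E_y/2 = 0, [xy,y] = G_x/2 = 0, [yy,x] = F_y - G_x/2 = 0, [yy,y] = G_y/2 = 0
Gamma^x_ij = (G*[ij,x] - F*[ij,y])/(EG - F^2), Gamma^y_ij = (E*[ij,y] - F*[ij,x])/(EG - F^2)
Gamma_xxx = -18/41, Gamma_xxy = 0, Gamma_xyy = 0, Gamma_yxx = -216/205, Gamma_yxy = 0, Gamma_yyy = 0
X = (3/2, -3/2), Y = (-1/2, 5/4) at the point


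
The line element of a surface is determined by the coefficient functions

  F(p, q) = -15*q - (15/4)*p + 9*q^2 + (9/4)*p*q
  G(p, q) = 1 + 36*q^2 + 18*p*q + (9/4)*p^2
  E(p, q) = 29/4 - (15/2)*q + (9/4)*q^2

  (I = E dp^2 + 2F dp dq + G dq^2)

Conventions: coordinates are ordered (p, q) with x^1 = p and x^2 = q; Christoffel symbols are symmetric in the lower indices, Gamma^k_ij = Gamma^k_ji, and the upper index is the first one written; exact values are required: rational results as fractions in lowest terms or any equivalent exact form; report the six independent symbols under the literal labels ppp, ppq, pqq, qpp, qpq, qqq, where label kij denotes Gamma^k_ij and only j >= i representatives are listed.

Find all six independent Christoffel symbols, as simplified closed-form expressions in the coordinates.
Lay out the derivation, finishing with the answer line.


E = 29/4 - (15/2)*q + (9/4)*q^2; F = -15*q - (15/4)*p + 9*q^2 + (9/4)*p*q; G = 1 + 36*q^2 + 18*p*q + (9/4)*p^2
Gamma^k_ij = (1/2) g^{kl} (d_i g_jl + d_j g_il - d_l g_ij), with g^inv = (1/(EG-F^2)) [[G, -F], [-F, E]]
first partials: E_p = 0, E_q = -15/2 + (9/2)*q, F_p = -15/4 + (9/4)*q, F_q = -15 + 18*q + (9/4)*p, G_p = 18*q + (9/2)*p, G_q = 72*q + 18*p
D = EG - F^2 = 29/4 - (15/2)*q + (153/4)*q^2 + 18*p*q + (9/4)*p^2
expanded: Gamma^p_pp = (G E_p - 2F F_p + F E_q)/(2D), Gamma^p_pq = (G E_q - F G_p)/(2D), Gamma^p_qq = (2G F_q - G G_p - F G_q)/(2D), Gamma^q_pp = (2E F_p - E E_q - F E_p)/(2D), Gamma^q_pq = (E G_p - F E_q)/(2D), Gamma^q_qq = (E G_q - 2F F_q + F G_p)/(2D); substitute and cancel common factors

Answer: Gamma_ppp = 0, Gamma_ppq = (9*q - 15)/(9*p^2 + 72*p*q + 153*q^2 - 30*q + 29), Gamma_pqq = (36*q - 60)/(9*p^2 + 72*p*q + 153*q^2 - 30*q + 29), Gamma_qpp = 0, Gamma_qpq = (9*p + 36*q)/(9*p^2 + 72*p*q + 153*q^2 - 30*q + 29), Gamma_qqq = (36*p + 144*q)/(9*p^2 + 72*p*q + 153*q^2 - 30*q + 29)


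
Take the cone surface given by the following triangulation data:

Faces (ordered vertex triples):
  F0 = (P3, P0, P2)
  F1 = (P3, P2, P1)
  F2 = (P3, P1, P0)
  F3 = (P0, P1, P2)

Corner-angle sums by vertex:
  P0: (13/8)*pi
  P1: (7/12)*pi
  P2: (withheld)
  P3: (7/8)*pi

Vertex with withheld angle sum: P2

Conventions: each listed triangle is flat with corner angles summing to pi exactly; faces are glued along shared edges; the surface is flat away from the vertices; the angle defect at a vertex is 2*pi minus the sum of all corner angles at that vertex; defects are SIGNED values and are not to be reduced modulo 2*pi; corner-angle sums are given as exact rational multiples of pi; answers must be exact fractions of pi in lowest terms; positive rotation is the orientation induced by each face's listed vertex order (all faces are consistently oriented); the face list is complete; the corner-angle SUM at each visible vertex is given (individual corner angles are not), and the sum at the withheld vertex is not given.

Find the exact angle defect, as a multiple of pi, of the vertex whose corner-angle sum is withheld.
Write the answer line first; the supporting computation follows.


Answer: defect(P2) = (13/12)*pi

V = 4, E = 6, F = 4; chi = V - E + F = 2
Gauss-Bonnet: total defect = 2*pi*chi = 4*pi; visible defects sum to (35/12)*pi


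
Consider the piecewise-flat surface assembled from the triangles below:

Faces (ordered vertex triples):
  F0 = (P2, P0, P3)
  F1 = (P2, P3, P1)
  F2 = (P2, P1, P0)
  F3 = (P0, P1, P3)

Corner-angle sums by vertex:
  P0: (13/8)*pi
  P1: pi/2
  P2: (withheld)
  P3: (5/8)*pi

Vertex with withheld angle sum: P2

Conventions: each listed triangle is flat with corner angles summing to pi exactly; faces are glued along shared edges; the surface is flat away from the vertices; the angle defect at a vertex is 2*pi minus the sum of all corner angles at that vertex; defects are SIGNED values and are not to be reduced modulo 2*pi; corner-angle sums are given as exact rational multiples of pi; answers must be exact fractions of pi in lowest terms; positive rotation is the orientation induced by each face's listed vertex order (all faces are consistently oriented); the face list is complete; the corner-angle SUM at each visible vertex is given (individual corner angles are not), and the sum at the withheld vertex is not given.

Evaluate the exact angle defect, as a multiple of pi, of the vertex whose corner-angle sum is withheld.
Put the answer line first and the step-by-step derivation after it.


Answer: defect(P2) = (3/4)*pi

V = 4, E = 6, F = 4; chi = V - E + F = 2
Gauss-Bonnet: total defect = 2*pi*chi = 4*pi; visible defects sum to (13/4)*pi


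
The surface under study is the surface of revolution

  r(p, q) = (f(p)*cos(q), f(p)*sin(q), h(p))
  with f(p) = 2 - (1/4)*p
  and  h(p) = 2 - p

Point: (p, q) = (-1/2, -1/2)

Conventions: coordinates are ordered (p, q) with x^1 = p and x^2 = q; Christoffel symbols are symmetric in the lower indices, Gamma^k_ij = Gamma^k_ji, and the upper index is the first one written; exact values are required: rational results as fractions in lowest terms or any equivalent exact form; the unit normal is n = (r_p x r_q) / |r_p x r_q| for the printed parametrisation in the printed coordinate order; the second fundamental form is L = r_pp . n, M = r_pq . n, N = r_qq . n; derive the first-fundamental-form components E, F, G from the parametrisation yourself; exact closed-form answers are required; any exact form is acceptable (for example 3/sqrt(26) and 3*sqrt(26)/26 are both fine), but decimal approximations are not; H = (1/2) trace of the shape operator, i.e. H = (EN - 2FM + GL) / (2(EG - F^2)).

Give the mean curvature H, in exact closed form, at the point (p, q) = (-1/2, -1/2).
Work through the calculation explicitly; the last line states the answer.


f = 17/8, f' = -1/4, f'' = 0, h' = -1, h'' = 0
E = 17/16, F = 0, G = 289/64; answer radicand W^2 = 17/16
unnormalised second-form numerators: l = 0, m = 0, n = -17/8; L = l/sqrt(17/16), and similarly M = m/sqrt(W^2), N = n/sqrt(W^2)
H = (E*n - 2*F*m + G*l) / (2*(EG - F^2)*sqrt(W^2)); E*n - 2*F*m + G*l = -289/128, EG - F^2 = 4913/1024, so H = (-4/17)/sqrt(17/16)

Answer: H = -16*sqrt(17)/289


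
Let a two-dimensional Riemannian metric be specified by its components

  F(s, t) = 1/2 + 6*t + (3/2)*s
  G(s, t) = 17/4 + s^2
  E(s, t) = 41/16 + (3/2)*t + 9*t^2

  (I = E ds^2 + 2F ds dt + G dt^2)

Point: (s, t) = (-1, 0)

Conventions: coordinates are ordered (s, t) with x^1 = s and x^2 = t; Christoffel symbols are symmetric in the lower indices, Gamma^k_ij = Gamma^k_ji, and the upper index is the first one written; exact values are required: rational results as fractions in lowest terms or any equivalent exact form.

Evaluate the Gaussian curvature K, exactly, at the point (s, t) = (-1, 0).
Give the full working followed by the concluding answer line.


E = 41/16, F = -1, G = 21/4, EG - F^2 = 797/64 at the point
E_s = 0, E_t = 3/2, F_s = 3/2, F_t = 6, G_s = -2, G_t = 0
E_tt = 18, F_st = 0, G_ss = 2
Brioschi: K = (det M1 - det M2) / (EG - F^2)^2 with the standard first/second-derivative matrices M1, M2.
M1 = [[-E_tt/2 + F_st - G_ss/2, E_s/2, F_s - E_t/2], [F_t - G_s/2, E, F], [G_t/2, F, G]] = [[-10, 0, 3/4], [7, 41/16, -1], [0, -1, 21/4]]; det M1 = -4153/32
M2 = [[0, E_t/2, G_s/2], [E_t/2, E, F], [G_s/2, F, G]] = [[0, 3/4, -1], [3/4, 41/16, -1], [-1, -1, 21/4]]; det M2 = -257/64
det M1 - det M2 = -8049/64; K = -8049/64 / (797/64)^2 = -515136/635209

Answer: K = -515136/635209


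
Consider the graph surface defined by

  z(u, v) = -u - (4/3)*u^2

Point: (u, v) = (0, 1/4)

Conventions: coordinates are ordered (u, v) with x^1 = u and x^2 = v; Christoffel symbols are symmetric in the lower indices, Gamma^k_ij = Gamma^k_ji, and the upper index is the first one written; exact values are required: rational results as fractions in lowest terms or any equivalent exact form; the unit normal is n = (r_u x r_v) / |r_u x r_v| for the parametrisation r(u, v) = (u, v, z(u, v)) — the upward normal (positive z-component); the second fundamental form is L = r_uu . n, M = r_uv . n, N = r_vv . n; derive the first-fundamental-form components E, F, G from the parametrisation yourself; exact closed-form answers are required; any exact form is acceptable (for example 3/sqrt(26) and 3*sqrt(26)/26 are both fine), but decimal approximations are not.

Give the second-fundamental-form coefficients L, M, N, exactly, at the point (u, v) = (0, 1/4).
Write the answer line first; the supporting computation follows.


Answer: L = -4*sqrt(2)/3, M = 0, N = 0

z_u = -1, z_v = 0, z_uu = -8/3, z_uv = 0, z_vv = 0
E = 2, F = 0, G = 1; answer radicand W^2 = 2
unnormalised second-form numerators: l = -8/3, m = 0, n = 0; L = l/sqrt(2), and similarly M = m/sqrt(W^2), N = n/sqrt(W^2)


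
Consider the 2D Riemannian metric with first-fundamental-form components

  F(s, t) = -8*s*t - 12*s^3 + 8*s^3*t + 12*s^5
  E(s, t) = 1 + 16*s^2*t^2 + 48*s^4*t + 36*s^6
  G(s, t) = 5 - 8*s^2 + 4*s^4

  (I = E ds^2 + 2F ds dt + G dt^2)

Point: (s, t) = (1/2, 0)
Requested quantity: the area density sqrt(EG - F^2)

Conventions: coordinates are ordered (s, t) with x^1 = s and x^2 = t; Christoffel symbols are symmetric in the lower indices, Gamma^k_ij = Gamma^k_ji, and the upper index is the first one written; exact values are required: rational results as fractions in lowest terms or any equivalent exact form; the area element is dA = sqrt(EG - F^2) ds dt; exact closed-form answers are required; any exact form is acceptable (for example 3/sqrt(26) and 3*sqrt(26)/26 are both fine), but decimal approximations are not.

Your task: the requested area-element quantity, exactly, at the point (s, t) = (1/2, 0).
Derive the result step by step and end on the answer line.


E = 25/16, F = -9/8, G = 13/4; EG - F^2 = 61/16

Answer: sqrt(EG - F^2) = sqrt(61)/4


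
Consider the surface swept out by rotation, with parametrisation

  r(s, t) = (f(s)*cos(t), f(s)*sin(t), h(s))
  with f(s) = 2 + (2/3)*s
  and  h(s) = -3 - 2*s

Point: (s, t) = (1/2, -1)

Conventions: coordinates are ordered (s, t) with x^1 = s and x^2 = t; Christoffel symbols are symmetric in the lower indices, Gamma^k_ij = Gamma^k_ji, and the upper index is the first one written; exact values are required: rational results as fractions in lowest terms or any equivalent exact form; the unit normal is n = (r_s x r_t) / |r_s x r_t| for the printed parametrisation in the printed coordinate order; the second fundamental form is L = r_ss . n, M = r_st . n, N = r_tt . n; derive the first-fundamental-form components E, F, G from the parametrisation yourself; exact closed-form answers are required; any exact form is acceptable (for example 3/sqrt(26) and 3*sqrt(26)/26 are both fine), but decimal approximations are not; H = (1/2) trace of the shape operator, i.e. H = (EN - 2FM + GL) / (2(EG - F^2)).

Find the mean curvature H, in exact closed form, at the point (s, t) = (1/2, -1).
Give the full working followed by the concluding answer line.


f = 7/3, f' = 2/3, f'' = 0, h' = -2, h'' = 0
E = 40/9, F = 0, G = 49/9; answer radicand W^2 = 40/9
unnormalised second-form numerators: l = 0, m = 0, n = -14/3; L = l/sqrt(40/9), and similarly M = m/sqrt(W^2), N = n/sqrt(W^2)
H = (E*n - 2*F*m + G*l) / (2*(EG - F^2)*sqrt(W^2)); E*n - 2*F*m + G*l = -560/27, EG - F^2 = 1960/81, so H = (-3/7)/sqrt(40/9)

Answer: H = -9*sqrt(10)/140


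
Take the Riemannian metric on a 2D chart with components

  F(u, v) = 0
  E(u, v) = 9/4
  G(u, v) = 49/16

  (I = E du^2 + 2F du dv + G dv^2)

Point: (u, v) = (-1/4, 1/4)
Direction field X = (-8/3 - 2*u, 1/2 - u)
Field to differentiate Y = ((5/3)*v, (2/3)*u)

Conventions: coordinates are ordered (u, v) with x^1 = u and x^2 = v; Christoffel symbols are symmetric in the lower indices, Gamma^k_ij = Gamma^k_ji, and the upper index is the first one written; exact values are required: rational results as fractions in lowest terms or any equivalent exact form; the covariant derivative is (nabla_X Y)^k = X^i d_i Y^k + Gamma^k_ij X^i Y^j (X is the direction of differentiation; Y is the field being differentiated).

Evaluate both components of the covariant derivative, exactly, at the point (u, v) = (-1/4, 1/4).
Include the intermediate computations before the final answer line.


E = 9/4, F = 0, G = 49/16 at the point
E_u = 0, E_v = 0, F_u = 0, F_v = 0, G_u = 0, G_v = 0
EG - F^2 = 441/64;  g^inv = (64/441) * [[49/16, 0], [0, 9/4]]
first-kind symbols [ij,l] = (1/2)(d_i g_jl + d_j g_il - d_l g_ij): [uu,u] = E_u/2 = 0, [uu,v] = F_u - E_v/2 = 0, [uv,u] = E_v/2 = 0, [uv,v] = G_u/2 = 0, [vv,u] = F_v - G_u/2 = 0, [vv,v] = G_v/2 = 0
Gamma^u_ij = (G*[ij,u] - F*[ij,v])/(EG - F^2), Gamma^v_ij = (E*[ij,v] - F*[ij,u])/(EG - F^2)
Gamma_uuu = 0, Gamma_uuv = 0, Gamma_uvv = 0, Gamma_vuu = 0, Gamma_vuv = 0, Gamma_vvv = 0
X = (-13/6, 3/4), Y = (5/12, -1/6) at the point

Answer: (nabla_X Y)^u = 5/4, (nabla_X Y)^v = -13/9


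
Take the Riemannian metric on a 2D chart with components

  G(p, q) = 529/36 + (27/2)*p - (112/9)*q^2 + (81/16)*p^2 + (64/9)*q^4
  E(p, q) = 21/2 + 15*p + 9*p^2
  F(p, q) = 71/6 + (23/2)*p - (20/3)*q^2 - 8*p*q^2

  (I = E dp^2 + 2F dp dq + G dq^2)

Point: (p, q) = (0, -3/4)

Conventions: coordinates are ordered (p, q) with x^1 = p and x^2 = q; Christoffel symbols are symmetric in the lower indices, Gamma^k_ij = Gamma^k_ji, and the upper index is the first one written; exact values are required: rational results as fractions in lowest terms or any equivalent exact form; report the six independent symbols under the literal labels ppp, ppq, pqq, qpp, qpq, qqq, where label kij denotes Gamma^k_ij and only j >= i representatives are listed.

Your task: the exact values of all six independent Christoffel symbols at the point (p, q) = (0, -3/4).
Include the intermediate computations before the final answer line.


E = 21/2, F = 97/12, G = 179/18 at the point
E_p = 15, E_q = 0, F_p = 7, F_q = 10, G_p = 27/2, G_q = 20/3
EG - F^2 = 5627/144;  g^inv = (144/5627) * [[179/18, -97/12], [-97/12, 21/2]]
first-kind symbols [ij,l] = (1/2)(d_i g_jl + d_j g_il - d_l g_ij): [pp,p] = E_p/2 = 15/2, [pp,q] = F_p - E_q/2 = 7, [pq,p] = E_q/2 = 0, [pq,q] = G_p/2 = 27/4, [qq,p] = F_q - G_p/2 = 13/4, [qq,q] = G_q/2 = 10/3
Gamma^p_ij = (G*[ij,p] - F*[ij,q])/(EG - F^2), Gamma^q_ij = (E*[ij,q] - F*[ij,p])/(EG - F^2)

Answer: Gamma_ppp = 2592/5627, Gamma_ppq = -7857/5627, Gamma_pqq = 774/5627, Gamma_qpp = 1854/5627, Gamma_qpq = 10206/5627, Gamma_qqq = 1257/5627


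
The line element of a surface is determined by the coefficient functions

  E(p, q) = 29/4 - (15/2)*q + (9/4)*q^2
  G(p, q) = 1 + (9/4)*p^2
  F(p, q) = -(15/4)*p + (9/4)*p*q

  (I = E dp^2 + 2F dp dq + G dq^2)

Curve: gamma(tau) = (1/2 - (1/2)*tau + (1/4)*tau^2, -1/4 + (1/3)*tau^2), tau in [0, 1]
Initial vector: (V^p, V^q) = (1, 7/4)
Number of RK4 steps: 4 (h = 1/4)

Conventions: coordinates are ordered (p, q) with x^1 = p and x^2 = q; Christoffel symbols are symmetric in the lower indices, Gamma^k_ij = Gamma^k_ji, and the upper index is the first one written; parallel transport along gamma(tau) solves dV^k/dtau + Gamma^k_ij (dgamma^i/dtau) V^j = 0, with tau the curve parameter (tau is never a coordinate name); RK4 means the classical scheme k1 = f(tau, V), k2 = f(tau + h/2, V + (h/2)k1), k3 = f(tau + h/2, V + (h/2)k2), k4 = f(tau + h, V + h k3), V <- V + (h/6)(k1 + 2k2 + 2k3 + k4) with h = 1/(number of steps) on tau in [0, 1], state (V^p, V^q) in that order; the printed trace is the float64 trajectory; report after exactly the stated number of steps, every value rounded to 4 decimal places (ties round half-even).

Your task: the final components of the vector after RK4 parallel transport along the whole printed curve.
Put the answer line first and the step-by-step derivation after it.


Answer: V^p = 0.9438, V^q = 1.7662

gamma'(tau) = (-1/2 + (1/2)*tau, (2/3)*tau); f(tau, V)^k = -Gamma^k_ij(gamma(tau)) gamma'^i(tau) V^j; h = 1/4; intermediate values shown to 6 dp
curve data and Christoffel symbols at the stage parameters:
  tau = 0.000000: gamma = (0.500000, -0.250000), gamma' = (-0.500000, 0.000000); Gamma_ppp = 0.000000, Gamma_ppq = -0.438792, Gamma_pqq = 0.000000, Gamma_qpp = 0.000000, Gamma_qpq = 0.114467, Gamma_qqq = 0.000000
  tau = 0.125000: gamma = (0.441406, -0.244792), gamma' = (-0.437500, 0.083333); Gamma_ppp = 0.000000, Gamma_ppq = -0.445254, Gamma_pqq = 0.000000, Gamma_qpp = 0.000000, Gamma_qpq = 0.102821, Gamma_qqq = 0.000000
  tau = 0.250000: gamma = (0.390625, -0.229167), gamma' = (-0.375000, 0.166667); Gamma_ppp = 0.000000, Gamma_ppq = -0.452335, Gamma_pqq = 0.000000, Gamma_qpp = 0.000000, Gamma_qpq = 0.093201, Gamma_qqq = 0.000000
  tau = 0.375000: gamma = (0.347656, -0.203125), gamma' = (-0.312500, 0.250000); Gamma_ppp = 0.000000, Gamma_ppq = -0.460378, Gamma_pqq = 0.000000, Gamma_qpp = 0.000000, Gamma_qpq = 0.085599, Gamma_qqq = 0.000000
  tau = 0.500000: gamma = (0.312500, -0.166667), gamma' = (-0.250000, 0.333333); Gamma_ppp = 0.000000, Gamma_ppq = -0.469699, Gamma_pqq = 0.000000, Gamma_qpp = 0.000000, Gamma_qpq = 0.080062, Gamma_qqq = 0.000000
  tau = 0.625000: gamma = (0.285156, -0.119792), gamma' = (-0.187500, 0.416667); Gamma_ppp = 0.000000, Gamma_ppq = -0.480594, Gamma_pqq = 0.000000, Gamma_qpp = 0.000000, Gamma_qpq = 0.076713, Gamma_qqq = 0.000000
  tau = 0.750000: gamma = (0.265625, -0.062500), gamma' = (-0.125000, 0.500000); Gamma_ppp = 0.000000, Gamma_ppq = -0.493340, Gamma_pqq = 0.000000, Gamma_qpp = 0.000000, Gamma_qpq = 0.075784, Gamma_qqq = 0.000000
  tau = 0.875000: gamma = (0.253906, 0.005208), gamma' = (-0.062500, 0.583333); Gamma_ppp = 0.000000, Gamma_ppq = -0.508191, Gamma_pqq = 0.000000, Gamma_qpp = 0.000000, Gamma_qpq = 0.077662, Gamma_qqq = 0.000000
  tau = 1.000000: gamma = (0.250000, 0.083333), gamma' = (0.000000, 0.666667); Gamma_ppp = 0.000000, Gamma_ppq = -0.525346, Gamma_pqq = 0.000000, Gamma_qpp = 0.000000, Gamma_qpq = 0.082949, Gamma_qqq = 0.000000
step 0: V^p = 1.0000, V^q = 1.7500
step 1: k1 = (-0.383943, 0.100159), k2 = (-0.308013, 0.071128), k3 = (-0.306954, 0.070884), k4 = (-0.230247, 0.047441); V <- V + (h/6)(k1 + 2k2 + 2k3 + k4): V^p = 0.9232, V^q = 1.7680
step 2: k1 = (-0.230299, 0.047452), k2 = (-0.152272, 0.028312), k3 = (-0.150806, 0.028040), k4 = (-0.069795, 0.011897); V <- V + (h/6)(k1 + 2k2 + 2k3 + k4): V^p = 0.8854, V^q = 1.7752
step 3: k1 = (-0.069823, 0.011902), k2 = (0.015456, -0.002467), k3 = (0.017753, -0.002834), k4 = (0.110071, -0.016909); V <- V + (h/6)(k1 + 2k2 + 2k3 + k4): V^p = 0.8898, V^q = 1.7745
step 4: k1 = (0.110069, -0.016908), k2 = (0.211574, -0.032333), k3 = (0.215397, -0.032917), k4 = (0.330511, -0.052186); V <- V + (h/6)(k1 + 2k2 + 2k3 + k4): V^p = 0.9438, V^q = 1.7662
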